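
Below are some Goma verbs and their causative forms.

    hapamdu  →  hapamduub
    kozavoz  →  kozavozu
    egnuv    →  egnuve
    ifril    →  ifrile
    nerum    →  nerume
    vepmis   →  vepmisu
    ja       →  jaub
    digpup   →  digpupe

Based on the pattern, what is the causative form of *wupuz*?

The alternation tracks the final sound of the stem — -u when the stem ends in a sibilant (*kozavoz*, *vepmis*); -e when the stem ends in a non-sibilant consonant (*egnuv*, *ifril*, *nerum*, *digpup*); -ub when the stem ends in a vowel (*hapamdu*, *ja*).
*wupuz*: final sound = /z/, a sibilant → -u → *wupuzu*.

wupuzu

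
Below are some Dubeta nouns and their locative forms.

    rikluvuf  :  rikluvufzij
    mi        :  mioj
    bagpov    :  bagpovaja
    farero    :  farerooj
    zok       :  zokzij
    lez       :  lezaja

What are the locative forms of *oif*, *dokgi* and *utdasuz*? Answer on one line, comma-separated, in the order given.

The suffix is conditioned by the final sound: -zij when the stem ends in a voiceless consonant (*rikluvuf*, *zok*); -aja when the stem ends in a voiced consonant (*bagpov*, *lez*); -oj when the stem ends in a vowel (*mi*, *farero*).
*oif*: final sound = /f/, a voiceless consonant → -zij → *oifzij*.
*dokgi* — final sound /i/ (a vowel) → -oj → *dokgioj*.
*utdasuz* — final sound /z/ (a voiced consonant) → -aja → *utdasuzaja*.

oifzij, dokgioj, utdasuzaja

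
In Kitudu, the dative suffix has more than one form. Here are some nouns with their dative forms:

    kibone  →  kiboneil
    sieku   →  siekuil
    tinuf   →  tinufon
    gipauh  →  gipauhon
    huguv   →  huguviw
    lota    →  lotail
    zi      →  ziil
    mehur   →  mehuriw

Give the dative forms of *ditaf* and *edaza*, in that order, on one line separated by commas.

Looking at the final sound of each stem: -on when the stem ends in a voiceless consonant (*tinuf*, *gipauh*); -iw when the stem ends in a voiced consonant (*huguv*, *mehur*); -il when the stem ends in a vowel (*kibone*, *sieku*, *lota*, *zi*).
The final sound of *ditaf* is /f/, which is a voiceless consonant, so the suffix is -on, giving *ditafon*.
*edaza*: final sound = /a/, a vowel → -il → *edazail*.

ditafon, edazail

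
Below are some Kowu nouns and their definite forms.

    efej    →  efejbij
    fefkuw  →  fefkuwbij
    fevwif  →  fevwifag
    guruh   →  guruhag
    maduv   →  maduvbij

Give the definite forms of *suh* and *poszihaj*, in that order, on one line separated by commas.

suhag, poszihajbij

Looking at the final consonant of each stem: -ag when the stem ends in a voiceless consonant (*fevwif*, *guruh*); -bij when the stem ends in a voiced consonant (*efej*, *fefkuw*, *maduv*).
*suh*: final consonant = /h/, voiceless → -ag → *suhag*.
The final consonant of *poszihaj* is /j/, which is voiced, so the suffix is -bij, giving *poszihajbij*.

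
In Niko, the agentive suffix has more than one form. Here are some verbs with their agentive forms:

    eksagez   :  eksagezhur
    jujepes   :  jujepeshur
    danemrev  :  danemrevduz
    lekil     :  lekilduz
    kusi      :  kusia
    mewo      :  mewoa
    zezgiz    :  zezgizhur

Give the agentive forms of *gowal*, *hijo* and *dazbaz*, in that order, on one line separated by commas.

gowalduz, hijoa, dazbazhur

Looking at the final sound of each stem: -hur when the stem ends in a sibilant (*eksagez*, *jujepes*, *zezgiz*); -duz when the stem ends in a non-sibilant consonant (*danemrev*, *lekil*); -a when the stem ends in a vowel (*kusi*, *mewo*).
The final sound of *gowal* is /l/, which is a non-sibilant consonant, so the suffix is -duz, giving *gowalduz*.
Since the final sound of *hijo* is /o/ (a vowel), it takes -a, giving *hijoa*.
*dazbaz*: final sound = /z/, a sibilant → -hur → *dazbazhur*.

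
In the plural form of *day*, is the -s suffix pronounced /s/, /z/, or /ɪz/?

/z/

The stem *day* ends in a voiced non-sibilant sound.
The plural suffix surfaces as /ɪz/ after sibilants, /s/ after other voiceless consonants, and /z/ after other voiced sounds.
So the plural -s on *day* is pronounced /z/.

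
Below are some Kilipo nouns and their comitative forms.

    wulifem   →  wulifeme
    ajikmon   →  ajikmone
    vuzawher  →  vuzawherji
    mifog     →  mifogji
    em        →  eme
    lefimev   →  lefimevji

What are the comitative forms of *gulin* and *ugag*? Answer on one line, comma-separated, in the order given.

guline, ugagji

The alternation tracks the final consonant of the stem — -e when the stem ends in a nasal (*wulifem*, *ajikmon*, *em*); -ji when the stem ends in a non-nasal consonant (*vuzawher*, *mifog*, *lefimev*).
*gulin*: final consonant = /n/, a nasal → -e → *guline*.
The final consonant of *ugag* is /g/, which is non-nasal, so the suffix is -ji, giving *ugagji*.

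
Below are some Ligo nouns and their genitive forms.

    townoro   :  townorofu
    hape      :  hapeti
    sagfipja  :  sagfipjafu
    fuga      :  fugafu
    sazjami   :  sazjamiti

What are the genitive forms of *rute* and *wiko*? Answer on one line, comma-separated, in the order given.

ruteti, wikofu

Looking at the last vowel of each stem: -ti when the last vowel of the stem is a front vowel (*hape*, *sazjami*); -fu when the last vowel of the stem is a back vowel (*townoro*, *sagfipja*, *fuga*).
*rute*: last vowel = /e/, a front vowel → -ti → *ruteti*.
*wiko*: last vowel = /o/, a back vowel → -fu → *wikofu*.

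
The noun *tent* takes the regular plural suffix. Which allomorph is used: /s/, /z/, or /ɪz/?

The stem *tent* ends in a voiceless non-sibilant consonant.
The plural suffix surfaces as /ɪz/ after sibilants, /s/ after other voiceless consonants, and /z/ after other voiced sounds.
So the plural -s on *tent* is pronounced /s/.

/s/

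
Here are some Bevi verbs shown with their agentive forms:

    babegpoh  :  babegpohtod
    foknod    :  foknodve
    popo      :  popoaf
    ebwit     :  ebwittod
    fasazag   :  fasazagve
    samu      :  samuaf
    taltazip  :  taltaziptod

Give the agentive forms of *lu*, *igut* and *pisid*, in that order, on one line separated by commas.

The suffix is conditioned by the final sound: -tod when the stem ends in a voiceless consonant (*babegpoh*, *ebwit*, *taltazip*); -ve when the stem ends in a voiced consonant (*foknod*, *fasazag*); -af when the stem ends in a vowel (*popo*, *samu*).
The final sound of *lu* is /u/, which is a vowel, so the suffix is -af, giving *luaf*.
Since the final sound of *igut* is /t/ (a voiceless consonant), it takes -tod, giving *iguttod*.
The final sound of *pisid* is /d/, which is a voiced consonant, so the suffix is -ve, giving *pisidve*.

luaf, iguttod, pisidve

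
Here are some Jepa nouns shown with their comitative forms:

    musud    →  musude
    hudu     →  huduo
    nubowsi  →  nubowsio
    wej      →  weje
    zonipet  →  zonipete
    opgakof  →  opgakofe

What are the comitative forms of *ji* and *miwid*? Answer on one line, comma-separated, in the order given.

jio, miwide

The pattern is consonant vs. vowel: -e when the stem ends in a consonant (*musud*, *wej*, *zonipet*, *opgakof*); -o when the stem ends in a vowel (*hudu*, *nubowsi*).
*ji* — final sound /i/ (a vowel) → -o → *jio*.
Since the final sound of *miwid* is /d/ (a consonant), it takes -e, giving *miwide*.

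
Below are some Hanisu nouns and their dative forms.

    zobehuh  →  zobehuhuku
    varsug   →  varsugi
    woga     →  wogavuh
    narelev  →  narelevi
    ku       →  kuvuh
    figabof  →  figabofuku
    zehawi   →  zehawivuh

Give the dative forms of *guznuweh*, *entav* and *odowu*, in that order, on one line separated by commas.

guznuwehuku, entavi, odowuvuh

The suffix is conditioned by the final sound: -uku when the stem ends in a voiceless consonant (*zobehuh*, *figabof*); -i when the stem ends in a voiced consonant (*varsug*, *narelev*); -vuh when the stem ends in a vowel (*woga*, *ku*, *zehawi*).
Since the final sound of *guznuweh* is /h/ (a voiceless consonant), it takes -uku, giving *guznuwehuku*.
Since the final sound of *entav* is /v/ (a voiced consonant), it takes -i, giving *entavi*.
*odowu*: final sound = /u/, a vowel → -vuh → *odowuvuh*.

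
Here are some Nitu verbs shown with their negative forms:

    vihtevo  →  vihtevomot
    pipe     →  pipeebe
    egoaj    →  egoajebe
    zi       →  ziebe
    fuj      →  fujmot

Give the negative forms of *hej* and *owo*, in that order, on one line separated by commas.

hejebe, owomot

The pattern is rounding harmony: -mot when the last vowel of the stem is a rounded vowel (*vihtevo*, *fuj*); -ebe when the last vowel of the stem is an unrounded vowel (*pipe*, *egoaj*, *zi*).
The last vowel of *hej* is /e/, which is an unrounded vowel, so the suffix is -ebe, giving *hejebe*.
*owo*: last vowel = /o/, a rounded vowel → -mot → *owomot*.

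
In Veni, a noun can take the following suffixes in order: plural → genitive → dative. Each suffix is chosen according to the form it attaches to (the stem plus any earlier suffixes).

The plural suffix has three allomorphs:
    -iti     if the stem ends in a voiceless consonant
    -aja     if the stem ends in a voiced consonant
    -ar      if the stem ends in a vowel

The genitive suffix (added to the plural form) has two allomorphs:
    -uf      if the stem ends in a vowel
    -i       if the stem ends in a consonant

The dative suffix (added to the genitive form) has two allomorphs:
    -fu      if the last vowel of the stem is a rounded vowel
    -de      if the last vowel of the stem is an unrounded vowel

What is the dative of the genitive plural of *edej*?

edejajauffu

The final sound of *edej* is /j/, which is a voiced consonant, so the plural suffix is -aja, giving *edejaja*.
The final sound of the plural form *edejaja* is /a/, which is a vowel, so the genitive suffix is -uf, giving *edejajauf*.
The last vowel of the genitive form *edejajauf* is /u/, which is a rounded vowel, so the dative suffix is -fu, giving *edejajauffu*.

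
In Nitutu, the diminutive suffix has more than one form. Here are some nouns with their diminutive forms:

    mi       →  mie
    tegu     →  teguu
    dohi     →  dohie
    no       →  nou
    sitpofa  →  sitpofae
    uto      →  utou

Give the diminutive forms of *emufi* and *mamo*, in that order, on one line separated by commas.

emufie, mamou

The pattern is rounding harmony: -u when the last vowel of the stem is a rounded vowel (*tegu*, *no*, *uto*); -e when the last vowel of the stem is an unrounded vowel (*mi*, *dohi*, *sitpofa*).
*emufi*: last vowel = /i/, an unrounded vowel → -e → *emufie*.
The last vowel of *mamo* is /o/, which is a rounded vowel, so the suffix is -u, giving *mamou*.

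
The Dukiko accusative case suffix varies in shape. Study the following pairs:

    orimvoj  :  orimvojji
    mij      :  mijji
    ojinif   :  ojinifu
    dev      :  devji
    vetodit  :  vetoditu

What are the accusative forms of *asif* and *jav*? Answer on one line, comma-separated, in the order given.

The suffix is conditioned by the final consonant: -u when the stem ends in a voiceless consonant (*ojinif*, *vetodit*); -ji when the stem ends in a voiced consonant (*orimvoj*, *mij*, *dev*).
Since the final consonant of *asif* is /f/ (voiceless), it takes -u, giving *asifu*.
*jav* — final consonant /v/ (voiced) → -ji → *javji*.

asifu, javji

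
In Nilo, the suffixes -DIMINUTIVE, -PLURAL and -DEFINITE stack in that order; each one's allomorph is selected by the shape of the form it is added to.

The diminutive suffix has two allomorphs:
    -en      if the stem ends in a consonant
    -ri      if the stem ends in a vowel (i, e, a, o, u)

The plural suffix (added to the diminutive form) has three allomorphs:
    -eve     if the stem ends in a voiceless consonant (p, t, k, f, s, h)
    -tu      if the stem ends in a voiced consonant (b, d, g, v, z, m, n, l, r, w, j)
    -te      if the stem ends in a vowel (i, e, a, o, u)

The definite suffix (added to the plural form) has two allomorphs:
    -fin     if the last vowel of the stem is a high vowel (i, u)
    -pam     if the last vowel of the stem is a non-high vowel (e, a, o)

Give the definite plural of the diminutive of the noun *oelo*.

oeloritepam

Since the final sound of *oelo* is /o/ (a vowel), it takes -ri, giving *oelori*.
The diminutive form *oelori* — final sound /i/ (a vowel) → -te → *oelorite*.
The plural form *oelorite* — last vowel /e/ (a non-high vowel) → -pam → *oeloritepam*.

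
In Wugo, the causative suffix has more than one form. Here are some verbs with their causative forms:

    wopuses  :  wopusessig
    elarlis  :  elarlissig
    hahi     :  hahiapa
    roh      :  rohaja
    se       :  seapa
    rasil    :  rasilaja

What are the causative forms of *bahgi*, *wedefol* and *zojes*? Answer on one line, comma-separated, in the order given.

bahgiapa, wedefolaja, zojessig

The pattern is sibilance of the final sound: -sig when the stem ends in a sibilant (*wopuses*, *elarlis*); -aja when the stem ends in a non-sibilant consonant (*roh*, *rasil*); -apa when the stem ends in a vowel (*hahi*, *se*).
*bahgi* — final sound /i/ (a vowel) → -apa → *bahgiapa*.
*wedefol* — final sound /l/ (a non-sibilant consonant) → -aja → *wedefolaja*.
*zojes*: final sound = /s/, a sibilant → -sig → *zojessig*.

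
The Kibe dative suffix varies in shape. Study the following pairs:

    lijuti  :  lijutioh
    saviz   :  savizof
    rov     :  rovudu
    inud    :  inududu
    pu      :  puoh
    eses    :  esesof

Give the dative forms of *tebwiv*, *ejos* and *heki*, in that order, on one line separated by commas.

Looking at the final sound of each stem: -of when the stem ends in a sibilant (*saviz*, *eses*); -udu when the stem ends in a non-sibilant consonant (*rov*, *inud*); -oh when the stem ends in a vowel (*lijuti*, *pu*).
Since the final sound of *tebwiv* is /v/ (a non-sibilant consonant), it takes -udu, giving *tebwivudu*.
*ejos*: final sound = /s/, a sibilant → -of → *ejosof*.
The final sound of *heki* is /i/, which is a vowel, so the suffix is -oh, giving *hekioh*.

tebwivudu, ejosof, hekioh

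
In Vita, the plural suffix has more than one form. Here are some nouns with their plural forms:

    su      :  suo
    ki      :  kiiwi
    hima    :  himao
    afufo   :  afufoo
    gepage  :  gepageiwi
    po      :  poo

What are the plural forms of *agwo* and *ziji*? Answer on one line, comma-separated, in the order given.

The pattern is front/back vowel harmony: -iwi when the last vowel of the stem is a front vowel (*ki*, *gepage*); -o when the last vowel of the stem is a back vowel (*su*, *hima*, *afufo*, *po*).
The last vowel of *agwo* is /o/, which is a back vowel, so the suffix is -o, giving *agwoo*.
*ziji*: last vowel = /i/, a front vowel → -iwi → *zijiiwi*.

agwoo, zijiiwi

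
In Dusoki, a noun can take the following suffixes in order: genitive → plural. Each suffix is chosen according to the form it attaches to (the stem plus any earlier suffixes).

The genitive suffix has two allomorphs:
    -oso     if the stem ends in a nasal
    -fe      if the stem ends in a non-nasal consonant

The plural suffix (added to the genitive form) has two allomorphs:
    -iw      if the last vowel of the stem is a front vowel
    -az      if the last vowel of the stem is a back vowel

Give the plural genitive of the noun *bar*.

barfeiw

*bar*: final consonant = /r/, non-nasal → -fe → *barfe*.
The last vowel of the genitive form *barfe* is /e/, which is a front vowel, so the plural suffix is -iw, giving *barfeiw*.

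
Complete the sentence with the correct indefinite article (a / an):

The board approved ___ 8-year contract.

an

The indefinite article is chosen by the initial *sound* of the following word, not its spelling.
The number *8* is spoken "eight", beginning with /eɪt/ — a vowel sound.
So the article is *an*: The board approved an 8-year contract.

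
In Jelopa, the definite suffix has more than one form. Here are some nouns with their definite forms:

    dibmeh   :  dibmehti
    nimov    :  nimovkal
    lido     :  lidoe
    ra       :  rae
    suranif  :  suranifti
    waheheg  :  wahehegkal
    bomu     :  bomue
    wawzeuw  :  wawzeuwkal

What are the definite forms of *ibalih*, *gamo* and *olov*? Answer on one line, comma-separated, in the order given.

ibalihti, gamoe, olovkal

The suffix is conditioned by the final sound: -ti when the stem ends in a voiceless consonant (*dibmeh*, *suranif*); -kal when the stem ends in a voiced consonant (*nimov*, *waheheg*, *wawzeuw*); -e when the stem ends in a vowel (*lido*, *ra*, *bomu*).
*ibalih* — final sound /h/ (a voiceless consonant) → -ti → *ibalihti*.
Since the final sound of *gamo* is /o/ (a vowel), it takes -e, giving *gamoe*.
*olov*: final sound = /v/, a voiced consonant → -kal → *olovkal*.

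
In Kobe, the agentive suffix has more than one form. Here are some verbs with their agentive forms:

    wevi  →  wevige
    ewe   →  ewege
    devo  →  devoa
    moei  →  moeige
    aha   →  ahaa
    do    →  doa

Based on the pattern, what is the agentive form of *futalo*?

futaloa

The alternation tracks the last vowel of the stem — -ge when the last vowel of the stem is a front vowel (*wevi*, *ewe*, *moei*); -a when the last vowel of the stem is a back vowel (*devo*, *aha*, *do*).
*futalo*: last vowel = /o/, a back vowel → -a → *futaloa*.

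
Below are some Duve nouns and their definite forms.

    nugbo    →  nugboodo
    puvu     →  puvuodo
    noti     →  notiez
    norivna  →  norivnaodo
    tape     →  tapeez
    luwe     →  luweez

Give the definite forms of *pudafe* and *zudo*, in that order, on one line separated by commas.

pudafeez, zudoodo

The suffix is conditioned by the last vowel: -ez when the last vowel of the stem is a front vowel (*noti*, *tape*, *luwe*); -odo when the last vowel of the stem is a back vowel (*nugbo*, *puvu*, *norivna*).
The last vowel of *pudafe* is /e/, which is a front vowel, so the suffix is -ez, giving *pudafeez*.
The last vowel of *zudo* is /o/, which is a back vowel, so the suffix is -odo, giving *zudoodo*.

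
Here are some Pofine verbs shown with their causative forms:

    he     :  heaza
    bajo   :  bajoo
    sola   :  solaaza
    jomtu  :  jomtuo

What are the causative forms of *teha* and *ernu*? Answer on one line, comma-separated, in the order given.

The pattern is rounding harmony: -o when the last vowel of the stem is a rounded vowel (*bajo*, *jomtu*); -aza when the last vowel of the stem is an unrounded vowel (*he*, *sola*).
*teha*: last vowel = /a/, an unrounded vowel → -aza → *tehaaza*.
The last vowel of *ernu* is /u/, which is a rounded vowel, so the suffix is -o, giving *ernuo*.

tehaaza, ernuo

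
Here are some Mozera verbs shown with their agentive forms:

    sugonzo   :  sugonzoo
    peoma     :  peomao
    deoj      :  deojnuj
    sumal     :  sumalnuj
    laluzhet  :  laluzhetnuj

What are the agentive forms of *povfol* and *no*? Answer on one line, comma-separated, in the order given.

The pattern is consonant vs. vowel: -nuj when the stem ends in a consonant (*deoj*, *sumal*, *laluzhet*); -o when the stem ends in a vowel (*sugonzo*, *peoma*).
The final sound of *povfol* is /l/, which is a consonant, so the suffix is -nuj, giving *povfolnuj*.
Since the final sound of *no* is /o/ (a vowel), it takes -o, giving *noo*.

povfolnuj, noo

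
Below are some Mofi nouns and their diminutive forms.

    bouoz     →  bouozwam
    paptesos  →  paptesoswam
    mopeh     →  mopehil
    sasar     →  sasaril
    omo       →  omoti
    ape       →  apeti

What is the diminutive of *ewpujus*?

The pattern is sibilance of the final sound: -wam when the stem ends in a sibilant (*bouoz*, *paptesos*); -il when the stem ends in a non-sibilant consonant (*mopeh*, *sasar*); -ti when the stem ends in a vowel (*omo*, *ape*).
*ewpujus*: final sound = /s/, a sibilant → -wam → *ewpujuswam*.

ewpujuswam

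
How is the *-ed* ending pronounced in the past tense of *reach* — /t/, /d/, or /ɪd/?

/t/

The stem *reach* ends in a voiceless consonant other than /t/.
The -ed suffix is realized as /ɪd/ after /t, d/; as /t/ after other voiceless consonants; and as /d/ after other voiced sounds.
So -ed on *reach* is pronounced /t/.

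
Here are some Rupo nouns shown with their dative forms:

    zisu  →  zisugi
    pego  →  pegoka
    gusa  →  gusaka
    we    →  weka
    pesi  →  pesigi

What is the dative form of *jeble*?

jebleka

The pattern is height harmony: -gi when the last vowel of the stem is a high vowel (*zisu*, *pesi*); -ka when the last vowel of the stem is a non-high vowel (*pego*, *gusa*, *we*).
*jeble* — last vowel /e/ (a non-high vowel) → -ka → *jebleka*.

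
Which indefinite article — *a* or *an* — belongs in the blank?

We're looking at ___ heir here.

an

The indefinite article is chosen by the initial *sound* of the following word, not its spelling.
*heir* begins with the sound /ɛ/ (silent h) — a vowel sound.
So the article is *an*: We're looking at an heir here.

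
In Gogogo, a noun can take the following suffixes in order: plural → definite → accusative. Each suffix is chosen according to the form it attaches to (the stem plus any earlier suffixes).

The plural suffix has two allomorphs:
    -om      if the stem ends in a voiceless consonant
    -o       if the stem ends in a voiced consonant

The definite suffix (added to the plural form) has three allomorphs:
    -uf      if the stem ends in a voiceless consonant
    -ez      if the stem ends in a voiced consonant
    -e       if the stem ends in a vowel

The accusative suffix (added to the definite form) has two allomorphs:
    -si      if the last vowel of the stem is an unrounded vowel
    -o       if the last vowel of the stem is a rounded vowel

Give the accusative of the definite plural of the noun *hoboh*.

*hoboh*: final consonant = /h/, voiceless → -om → *hobohom*.
The final sound of the plural form *hobohom* is /m/, which is a voiced consonant, so the definite suffix is -ez, giving *hobohomez*.
Since the last vowel of the definite form *hobohomez* is /e/ (an unrounded vowel), it takes -si, giving *hobohomezsi*.

hobohomezsi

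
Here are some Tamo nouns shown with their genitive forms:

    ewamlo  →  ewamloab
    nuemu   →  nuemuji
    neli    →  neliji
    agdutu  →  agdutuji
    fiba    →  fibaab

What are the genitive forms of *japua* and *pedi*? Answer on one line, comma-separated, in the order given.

The pattern is height harmony: -ji when the last vowel of the stem is a high vowel (*nuemu*, *neli*, *agdutu*); -ab when the last vowel of the stem is a non-high vowel (*ewamlo*, *fiba*).
Since the last vowel of *japua* is /a/ (a non-high vowel), it takes -ab, giving *japuaab*.
*pedi* — last vowel /i/ (a high vowel) → -ji → *pediji*.

japuaab, pediji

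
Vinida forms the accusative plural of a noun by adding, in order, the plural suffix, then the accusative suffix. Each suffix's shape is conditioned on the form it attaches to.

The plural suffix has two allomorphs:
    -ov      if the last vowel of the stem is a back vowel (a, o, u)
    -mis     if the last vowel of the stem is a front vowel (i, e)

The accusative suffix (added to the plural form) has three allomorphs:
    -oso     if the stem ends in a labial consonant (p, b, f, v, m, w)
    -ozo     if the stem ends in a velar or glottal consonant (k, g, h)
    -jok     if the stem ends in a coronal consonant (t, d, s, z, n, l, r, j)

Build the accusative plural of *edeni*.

edenimisjok

The last vowel of *edeni* is /i/, which is a front vowel, so the plural suffix is -mis, giving *edenimis*.
The final consonant of the plural form *edenimis* is /s/, which is coronal, so the accusative suffix is -jok, giving *edenimisjok*.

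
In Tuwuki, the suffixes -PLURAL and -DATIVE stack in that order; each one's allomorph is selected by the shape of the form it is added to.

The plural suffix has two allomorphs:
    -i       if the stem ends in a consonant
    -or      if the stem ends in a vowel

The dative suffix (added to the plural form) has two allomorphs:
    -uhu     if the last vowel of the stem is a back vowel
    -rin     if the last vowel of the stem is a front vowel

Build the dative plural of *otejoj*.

The final sound of *otejoj* is /j/, which is a consonant, so the plural suffix is -i, giving *otejoji*.
The last vowel of the plural form *otejoji* is /i/, which is a front vowel, so the dative suffix is -rin, giving *otejojirin*.

otejojirin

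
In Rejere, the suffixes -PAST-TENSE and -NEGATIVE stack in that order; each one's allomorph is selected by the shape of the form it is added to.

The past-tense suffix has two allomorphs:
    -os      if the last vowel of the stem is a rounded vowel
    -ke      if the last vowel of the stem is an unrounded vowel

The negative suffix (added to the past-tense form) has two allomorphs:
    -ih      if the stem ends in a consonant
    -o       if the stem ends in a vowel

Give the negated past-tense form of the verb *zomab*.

zomabkeo

*zomab* — last vowel /a/ (an unrounded vowel) → -ke → *zomabke*.
The final sound of the past-tense form *zomabke* is /e/, which is a vowel, so the negative suffix is -o, giving *zomabkeo*.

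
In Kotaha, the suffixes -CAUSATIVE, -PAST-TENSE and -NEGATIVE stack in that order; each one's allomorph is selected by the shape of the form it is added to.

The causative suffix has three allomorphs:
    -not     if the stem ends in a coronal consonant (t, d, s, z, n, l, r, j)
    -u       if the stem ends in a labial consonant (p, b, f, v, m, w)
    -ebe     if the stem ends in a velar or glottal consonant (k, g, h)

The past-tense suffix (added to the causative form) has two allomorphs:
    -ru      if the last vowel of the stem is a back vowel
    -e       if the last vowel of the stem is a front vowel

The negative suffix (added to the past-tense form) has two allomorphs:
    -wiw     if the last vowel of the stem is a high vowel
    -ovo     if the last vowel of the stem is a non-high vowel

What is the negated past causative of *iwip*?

iwipuruwiw

*iwip* — final consonant /p/ (labial) → -u → *iwipu*.
The causative form *iwipu* — last vowel /u/ (a back vowel) → -ru → *iwipuru*.
The past-tense form *iwipuru* — last vowel /u/ (a high vowel) → -wiw → *iwipuruwiw*.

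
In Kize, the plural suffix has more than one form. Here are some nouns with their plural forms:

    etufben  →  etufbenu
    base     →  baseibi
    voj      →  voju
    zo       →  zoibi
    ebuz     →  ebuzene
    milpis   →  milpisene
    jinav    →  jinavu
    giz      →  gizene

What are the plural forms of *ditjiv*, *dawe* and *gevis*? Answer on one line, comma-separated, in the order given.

ditjivu, daweibi, gevisene

The pattern is sibilance of the final sound: -ene when the stem ends in a sibilant (*ebuz*, *milpis*, *giz*); -u when the stem ends in a non-sibilant consonant (*etufben*, *voj*, *jinav*); -ibi when the stem ends in a vowel (*base*, *zo*).
*ditjiv* — final sound /v/ (a non-sibilant consonant) → -u → *ditjivu*.
Since the final sound of *dawe* is /e/ (a vowel), it takes -ibi, giving *daweibi*.
*gevis* — final sound /s/ (a sibilant) → -ene → *gevisene*.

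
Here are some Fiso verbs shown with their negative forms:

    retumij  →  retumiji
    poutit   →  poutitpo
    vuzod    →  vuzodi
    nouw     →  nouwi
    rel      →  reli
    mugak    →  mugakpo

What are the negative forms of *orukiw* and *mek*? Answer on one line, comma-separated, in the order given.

The alternation tracks the final consonant of the stem — -po when the stem ends in a voiceless consonant (*poutit*, *mugak*); -i when the stem ends in a voiced consonant (*retumij*, *vuzod*, *nouw*, *rel*).
*orukiw*: final consonant = /w/, voiced → -i → *orukiwi*.
The final consonant of *mek* is /k/, which is voiceless, so the suffix is -po, giving *mekpo*.

orukiwi, mekpo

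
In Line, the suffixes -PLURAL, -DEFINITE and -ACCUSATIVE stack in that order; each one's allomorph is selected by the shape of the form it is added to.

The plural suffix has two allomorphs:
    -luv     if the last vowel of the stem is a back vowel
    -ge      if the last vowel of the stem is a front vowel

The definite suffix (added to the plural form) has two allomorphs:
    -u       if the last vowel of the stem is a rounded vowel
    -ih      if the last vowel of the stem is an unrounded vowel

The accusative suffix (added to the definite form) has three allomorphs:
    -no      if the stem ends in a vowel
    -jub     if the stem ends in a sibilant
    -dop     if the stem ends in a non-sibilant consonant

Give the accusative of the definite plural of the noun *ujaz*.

Since the last vowel of *ujaz* is /a/ (a back vowel), it takes -luv, giving *ujazluv*.
The last vowel of the plural form *ujazluv* is /u/, which is a rounded vowel, so the definite suffix is -u, giving *ujazluvu*.
The definite form *ujazluvu*: final sound = /u/, a vowel → -no → *ujazluvuno*.

ujazluvuno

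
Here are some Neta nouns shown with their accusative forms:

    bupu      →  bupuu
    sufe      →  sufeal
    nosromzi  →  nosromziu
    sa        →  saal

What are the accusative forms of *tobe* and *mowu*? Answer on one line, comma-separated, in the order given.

The suffix is conditioned by the last vowel: -u when the last vowel of the stem is a high vowel (*bupu*, *nosromzi*); -al when the last vowel of the stem is a non-high vowel (*sufe*, *sa*).
Since the last vowel of *tobe* is /e/ (a non-high vowel), it takes -al, giving *tobeal*.
*mowu*: last vowel = /u/, a high vowel → -u → *mowuu*.

tobeal, mowuu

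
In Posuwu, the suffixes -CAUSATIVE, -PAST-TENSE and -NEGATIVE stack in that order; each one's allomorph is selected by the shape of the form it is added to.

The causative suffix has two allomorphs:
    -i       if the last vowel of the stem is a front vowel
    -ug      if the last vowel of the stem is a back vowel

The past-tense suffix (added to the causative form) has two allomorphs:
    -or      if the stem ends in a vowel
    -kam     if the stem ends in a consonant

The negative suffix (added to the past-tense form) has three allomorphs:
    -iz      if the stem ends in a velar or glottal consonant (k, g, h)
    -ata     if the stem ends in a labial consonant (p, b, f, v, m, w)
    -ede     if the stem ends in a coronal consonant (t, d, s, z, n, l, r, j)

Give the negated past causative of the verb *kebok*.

kebokugkamata

Since the last vowel of *kebok* is /o/ (a back vowel), it takes -ug, giving *kebokug*.
Since the final sound of the causative form *kebokug* is /g/ (a consonant), it takes -kam, giving *kebokugkam*.
Since the final consonant of the past-tense form *kebokugkam* is /m/ (labial), it takes -ata, giving *kebokugkamata*.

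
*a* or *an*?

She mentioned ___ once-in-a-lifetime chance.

The indefinite article is chosen by the initial *sound* of the following word, not its spelling.
*once-in-a-lifetime* begins with the sound /wʌ/ (*once* pronounced with initial /w/) — a consonant sound.
So the article is *a*: She mentioned a once-in-a-lifetime chance.

a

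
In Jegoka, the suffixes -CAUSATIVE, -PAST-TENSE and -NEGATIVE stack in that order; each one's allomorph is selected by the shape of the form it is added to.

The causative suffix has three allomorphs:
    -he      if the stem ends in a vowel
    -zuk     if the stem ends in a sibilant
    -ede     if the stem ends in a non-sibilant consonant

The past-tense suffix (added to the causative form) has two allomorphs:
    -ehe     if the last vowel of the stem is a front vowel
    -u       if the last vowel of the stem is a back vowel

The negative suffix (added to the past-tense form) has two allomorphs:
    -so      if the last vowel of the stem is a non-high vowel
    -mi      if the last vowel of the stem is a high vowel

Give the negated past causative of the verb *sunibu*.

sunibuheeheso

The final sound of *sunibu* is /u/, which is a vowel, so the causative suffix is -he, giving *sunibuhe*.
The causative form *sunibuhe*: last vowel = /e/, a front vowel → -ehe → *sunibuheehe*.
The last vowel of the past-tense form *sunibuheehe* is /e/, which is a non-high vowel, so the negative suffix is -so, giving *sunibuheeheso*.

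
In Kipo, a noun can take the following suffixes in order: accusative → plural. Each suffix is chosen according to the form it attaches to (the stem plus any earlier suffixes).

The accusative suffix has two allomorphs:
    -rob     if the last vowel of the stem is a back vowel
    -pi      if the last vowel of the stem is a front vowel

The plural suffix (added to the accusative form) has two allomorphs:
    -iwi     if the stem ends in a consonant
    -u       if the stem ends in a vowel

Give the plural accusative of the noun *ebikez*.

ebikezpiu

*ebikez*: last vowel = /e/, a front vowel → -pi → *ebikezpi*.
The accusative form *ebikezpi*: final sound = /i/, a vowel → -u → *ebikezpiu*.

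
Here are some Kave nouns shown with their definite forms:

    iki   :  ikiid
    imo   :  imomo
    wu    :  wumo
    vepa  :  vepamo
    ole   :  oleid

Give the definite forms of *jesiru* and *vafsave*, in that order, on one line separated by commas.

The alternation tracks the last vowel of the stem — -id when the last vowel of the stem is a front vowel (*iki*, *ole*); -mo when the last vowel of the stem is a back vowel (*imo*, *wu*, *vepa*).
*jesiru*: last vowel = /u/, a back vowel → -mo → *jesirumo*.
The last vowel of *vafsave* is /e/, which is a front vowel, so the suffix is -id, giving *vafsaveid*.

jesirumo, vafsaveid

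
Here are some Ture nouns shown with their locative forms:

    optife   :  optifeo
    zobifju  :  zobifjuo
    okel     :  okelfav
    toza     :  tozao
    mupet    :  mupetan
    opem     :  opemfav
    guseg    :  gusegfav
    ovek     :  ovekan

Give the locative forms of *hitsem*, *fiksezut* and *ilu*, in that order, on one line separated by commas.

The alternation tracks the final sound of the stem — -an when the stem ends in a voiceless consonant (*mupet*, *ovek*); -fav when the stem ends in a voiced consonant (*okel*, *opem*, *guseg*); -o when the stem ends in a vowel (*optife*, *zobifju*, *toza*).
The final sound of *hitsem* is /m/, which is a voiced consonant, so the suffix is -fav, giving *hitsemfav*.
*fiksezut*: final sound = /t/, a voiceless consonant → -an → *fiksezutan*.
*ilu*: final sound = /u/, a vowel → -o → *iluo*.

hitsemfav, fiksezutan, iluo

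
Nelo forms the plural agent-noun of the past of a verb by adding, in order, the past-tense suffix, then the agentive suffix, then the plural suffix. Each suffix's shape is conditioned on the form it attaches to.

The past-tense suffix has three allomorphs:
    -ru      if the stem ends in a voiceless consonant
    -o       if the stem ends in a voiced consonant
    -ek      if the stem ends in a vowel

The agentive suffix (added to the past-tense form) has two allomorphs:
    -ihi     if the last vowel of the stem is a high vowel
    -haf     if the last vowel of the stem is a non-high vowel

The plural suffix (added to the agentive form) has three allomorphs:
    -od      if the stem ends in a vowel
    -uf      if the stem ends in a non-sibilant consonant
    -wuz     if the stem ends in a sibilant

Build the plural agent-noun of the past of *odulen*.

*odulen*: final sound = /n/, a voiced consonant → -o → *oduleno*.
Since the last vowel of the past-tense form *oduleno* is /o/ (a non-high vowel), it takes -haf, giving *odulenohaf*.
The agentive form *odulenohaf* — final sound /f/ (a non-sibilant consonant) → -uf → *odulenohafuf*.

odulenohafuf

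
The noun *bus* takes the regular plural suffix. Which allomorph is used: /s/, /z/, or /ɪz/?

The stem *bus* ends in a sibilant (/s, z, ʃ, ʒ, tʃ, dʒ/).
The plural suffix surfaces as /ɪz/ after sibilants, /s/ after other voiceless consonants, and /z/ after other voiced sounds.
So the plural -s on *bus* is pronounced /ɪz/.

/ɪz/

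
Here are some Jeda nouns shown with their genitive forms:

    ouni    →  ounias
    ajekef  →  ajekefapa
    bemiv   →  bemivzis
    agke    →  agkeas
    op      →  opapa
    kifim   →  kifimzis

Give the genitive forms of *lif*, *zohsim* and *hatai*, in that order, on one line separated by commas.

The pattern is voicing of the final sound: -apa when the stem ends in a voiceless consonant (*ajekef*, *op*); -zis when the stem ends in a voiced consonant (*bemiv*, *kifim*); -as when the stem ends in a vowel (*ouni*, *agke*).
*lif* — final sound /f/ (a voiceless consonant) → -apa → *lifapa*.
*zohsim*: final sound = /m/, a voiced consonant → -zis → *zohsimzis*.
*hatai*: final sound = /i/, a vowel → -as → *hataias*.

lifapa, zohsimzis, hataias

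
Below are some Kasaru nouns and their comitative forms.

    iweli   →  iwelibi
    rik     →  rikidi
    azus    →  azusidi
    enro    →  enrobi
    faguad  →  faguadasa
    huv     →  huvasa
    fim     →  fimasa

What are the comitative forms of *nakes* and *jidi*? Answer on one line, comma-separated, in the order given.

nakesidi, jidibi

The suffix is conditioned by the final sound: -idi when the stem ends in a voiceless consonant (*rik*, *azus*); -asa when the stem ends in a voiced consonant (*faguad*, *huv*, *fim*); -bi when the stem ends in a vowel (*iweli*, *enro*).
*nakes* — final sound /s/ (a voiceless consonant) → -idi → *nakesidi*.
Since the final sound of *jidi* is /i/ (a vowel), it takes -bi, giving *jidibi*.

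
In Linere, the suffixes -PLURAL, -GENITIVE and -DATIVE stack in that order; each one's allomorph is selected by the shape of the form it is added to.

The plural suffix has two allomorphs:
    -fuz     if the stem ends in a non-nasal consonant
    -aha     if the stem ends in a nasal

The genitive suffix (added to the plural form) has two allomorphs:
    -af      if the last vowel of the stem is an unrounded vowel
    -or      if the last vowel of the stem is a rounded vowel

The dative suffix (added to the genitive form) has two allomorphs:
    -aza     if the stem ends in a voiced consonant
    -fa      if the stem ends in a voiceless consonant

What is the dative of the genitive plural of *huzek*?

Since the final consonant of *huzek* is /k/ (non-nasal), it takes -fuz, giving *huzekfuz*.
The plural form *huzekfuz*: last vowel = /u/, a rounded vowel → -or → *huzekfuzor*.
The final consonant of the genitive form *huzekfuzor* is /r/, which is voiced, so the dative suffix is -aza, giving *huzekfuzoraza*.

huzekfuzoraza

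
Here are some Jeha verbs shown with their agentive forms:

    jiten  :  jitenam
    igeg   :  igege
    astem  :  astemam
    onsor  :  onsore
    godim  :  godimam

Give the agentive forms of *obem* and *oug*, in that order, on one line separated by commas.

The alternation tracks the final consonant of the stem — -am when the stem ends in a nasal (*jiten*, *astem*, *godim*); -e when the stem ends in a non-nasal consonant (*igeg*, *onsor*).
*obem* — final consonant /m/ (a nasal) → -am → *obemam*.
The final consonant of *oug* is /g/, which is non-nasal, so the suffix is -e, giving *ouge*.

obemam, ouge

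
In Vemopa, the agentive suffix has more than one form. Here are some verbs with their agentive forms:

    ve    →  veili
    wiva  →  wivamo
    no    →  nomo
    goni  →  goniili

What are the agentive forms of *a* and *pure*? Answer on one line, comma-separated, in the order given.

The alternation tracks the last vowel of the stem — -ili when the last vowel of the stem is a front vowel (*ve*, *goni*); -mo when the last vowel of the stem is a back vowel (*wiva*, *no*).
The last vowel of *a* is /a/, which is a back vowel, so the suffix is -mo, giving *amo*.
Since the last vowel of *pure* is /e/ (a front vowel), it takes -ili, giving *pureili*.

amo, pureili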